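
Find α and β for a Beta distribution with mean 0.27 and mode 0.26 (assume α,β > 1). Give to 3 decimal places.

With s = α+β: μ = α/s and mode = (α−1)/(s−2). Eliminating α = μs,
μs − 1 = m(s−2) ⇒ s(μ−m) = 1−2m ⇒ s = 0.48/0.01 = 48.0000.
So α = μs = 12.960, β = (1−μ)s = 35.040.

α = 12.960, β = 35.040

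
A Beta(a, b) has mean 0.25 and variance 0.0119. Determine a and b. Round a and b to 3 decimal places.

Let s = a+b. The Beta variance is μ(1−μ)/(s+1).
So s+1 = μ(1−μ)/σ² = (0.25×0.75)/0.0119 = 0.1875/0.0119 = 15.7563, giving s = 14.7563.
Then a = μs = 0.25×14.7563 = 3.689 and b = (1−μ)s = 0.75×14.7563 = 11.067.

a = 3.689, b = 11.067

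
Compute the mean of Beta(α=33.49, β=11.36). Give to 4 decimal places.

E[X] = α/(α+β) = 33.49/44.85 = 0.7467.

0.7467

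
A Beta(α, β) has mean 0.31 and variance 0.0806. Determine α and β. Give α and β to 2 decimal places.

α = 0.51, β = 1.14

Write ν = α+β; then α = μν and Var = μ(1−μ)/(ν+1).
ν = μ(1−μ)/Var − 1 = 0.2139/0.0806 − 1 = 1.6538.
α = 0.31·1.6538 = 0.51, β = 0.69·1.6538 = 1.14.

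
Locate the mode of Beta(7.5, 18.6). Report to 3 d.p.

0.270

With α,β > 1, mode = (α−1)/(α+β−2) = 6.5/24.1 = 0.270.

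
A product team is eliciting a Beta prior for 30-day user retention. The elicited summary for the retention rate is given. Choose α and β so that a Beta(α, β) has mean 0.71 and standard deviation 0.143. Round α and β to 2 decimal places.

α = 6.44, β = 2.63

First σ² = 0.020449. Setting α = μn, β = (1−μ)n with n = α+β,
μ(1−μ)/(n+1) = 0.020449 ⇒ n+1 = 0.2059/0.020449 = 10.0690 ⇒ n = 9.0690.
Hence α = 0.71×9.0690 = 6.44, β = 0.29×9.0690 = 2.63.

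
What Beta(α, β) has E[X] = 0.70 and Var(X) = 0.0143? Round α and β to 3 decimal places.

α = 9.580, β = 4.106

Let s = α+β. The Beta variance is μ(1−μ)/(s+1).
So s+1 = μ(1−μ)/σ² = (0.70×0.30)/0.0143 = 0.2100/0.0143 = 14.6853, giving s = 13.6853.
Then α = μs = 0.70×13.6853 = 9.580 and β = (1−μ)s = 0.30×13.6853 = 4.106.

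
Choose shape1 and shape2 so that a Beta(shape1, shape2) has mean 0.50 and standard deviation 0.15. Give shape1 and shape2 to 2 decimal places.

shape1 = 5.06, shape2 = 5.06

Variance = 0.15² = 0.0225. The moment-matching identity shape1+shape2 = μ(1−μ)/Var − 1 gives
shape1+shape2 = 0.2500/0.0225 − 1 = 10.1111, so shape1 = μ·10.1111 = 5.06 and shape2 = (1−μ)·10.1111 = 5.06.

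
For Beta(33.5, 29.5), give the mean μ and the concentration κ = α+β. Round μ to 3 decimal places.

μ = 0.532, κ = 63.0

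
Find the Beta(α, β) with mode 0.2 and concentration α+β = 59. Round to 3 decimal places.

For α,β>1 the mode is (α−1)/(α+β−2), so α = mode·(κ−2)+1 = 0.2×57+1 = 12.400.
And β = (1−mode)·(κ−2)+1 = 0.8×57+1 = 46.600.

α = 12.400, β = 46.600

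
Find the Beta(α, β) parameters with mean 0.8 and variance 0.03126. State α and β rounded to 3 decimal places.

By moment matching, α+β = μ(1−μ)/σ² − 1 = (0.8·0.2)/0.03126 − 1 = 5.1184 − 1 = 4.1184.
Since α/(α+β) = μ, α = 0.8·4.1184 = 3.295 and β = 0.2·4.1184 = 0.824.

α = 3.295, β = 0.824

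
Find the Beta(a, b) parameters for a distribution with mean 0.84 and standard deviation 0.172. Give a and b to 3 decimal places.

First σ² = 0.029584. Setting a = μn, b = (1−μ)n with n = a+b,
μ(1−μ)/(n+1) = 0.029584 ⇒ n+1 = 0.1344/0.029584 = 4.5430 ⇒ n = 3.5430.
Hence a = 0.84×3.5430 = 2.976, b = 0.16×3.5430 = 0.567.

a = 2.976, b = 0.567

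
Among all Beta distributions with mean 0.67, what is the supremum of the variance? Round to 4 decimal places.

For fixed mean μ the Beta variance is μ(1−μ)/(α+β+1), increasing as α+β decreases.
Its least upper bound (not attained) is μ(1−μ) = 0.67·0.33 = 0.2211.

0.2211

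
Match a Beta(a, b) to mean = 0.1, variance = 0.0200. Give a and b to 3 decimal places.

Write ν = a+b; then a = μν and Var = μ(1−μ)/(ν+1).
ν = μ(1−μ)/Var − 1 = 0.09/0.0200 − 1 = 3.5000.
a = 0.1·3.5000 = 0.350, b = 0.9·3.5000 = 3.150.

a = 0.350, b = 3.150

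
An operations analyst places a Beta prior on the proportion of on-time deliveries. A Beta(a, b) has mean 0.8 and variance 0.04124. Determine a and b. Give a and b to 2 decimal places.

Write ν = a+b; then a = μν and Var = μ(1−μ)/(ν+1).
ν = μ(1−μ)/Var − 1 = 0.16/0.04124 − 1 = 2.8797.
a = 0.8·2.8797 = 2.30, b = 0.2·2.8797 = 0.58.

a = 2.30, b = 0.58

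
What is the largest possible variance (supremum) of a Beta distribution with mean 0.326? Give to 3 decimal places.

Var = μ(1−μ)/(α+β+1), which approaches μ(1−μ) as α+β → 0.
So the supremum is μ(1−μ) = 0.326×0.674 = 0.220.

0.220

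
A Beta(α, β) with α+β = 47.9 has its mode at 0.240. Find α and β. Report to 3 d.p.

For α,β>1 the mode is (α−1)/(α+β−2), so α = mode·(κ−2)+1 = 0.240×45.9+1 = 12.016.
And β = (1−mode)·(κ−2)+1 = 0.760×45.9+1 = 35.884.

α = 12.016, β = 35.884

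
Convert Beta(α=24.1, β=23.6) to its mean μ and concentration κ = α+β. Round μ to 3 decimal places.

μ = 0.505, κ = 47.7

κ = α+β = 24.1+23.6 = 47.7; μ = α/κ = 24.1/47.7 = 0.505.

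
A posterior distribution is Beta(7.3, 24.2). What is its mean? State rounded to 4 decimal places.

E[X] = α/(α+β) = 7.3/31.5 = 0.2317.

0.2317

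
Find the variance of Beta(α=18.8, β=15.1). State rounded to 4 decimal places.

0.0071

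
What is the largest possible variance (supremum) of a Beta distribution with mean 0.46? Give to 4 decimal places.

For fixed mean μ the Beta variance is μ(1−μ)/(α+β+1), increasing as α+β decreases.
Its least upper bound (not attained) is μ(1−μ) = 0.46·0.54 = 0.2484.

0.2484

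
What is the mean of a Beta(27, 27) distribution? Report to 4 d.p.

The Beta mean is α/(α+β) = 27/(27+27) = 0.5000.

0.5000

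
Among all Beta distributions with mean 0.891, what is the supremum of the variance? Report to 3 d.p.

0.097

For fixed mean μ the Beta variance is μ(1−μ)/(α+β+1), increasing as α+β decreases.
Its least upper bound (not attained) is μ(1−μ) = 0.891·0.109 = 0.097.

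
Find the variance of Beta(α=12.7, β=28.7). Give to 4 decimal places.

0.0050

Var = αβ/[(α+β)²(α+β+1)] = (12.7×28.7)/(41.4²×42.4) = 364.49/72671.904 = 0.0050.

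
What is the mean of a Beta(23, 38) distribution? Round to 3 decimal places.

0.377

The Beta mean is α/(α+β) = 23/(23+38) = 0.377.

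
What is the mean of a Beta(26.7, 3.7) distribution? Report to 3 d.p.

0.878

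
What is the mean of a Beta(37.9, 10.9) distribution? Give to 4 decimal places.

0.7766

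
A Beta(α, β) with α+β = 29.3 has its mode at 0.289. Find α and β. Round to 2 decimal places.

α = 8.89, β = 20.41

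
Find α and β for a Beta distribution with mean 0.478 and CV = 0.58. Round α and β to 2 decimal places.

Var = (CV·μ)² = (0.58×0.478)² = 0.076862.
α+β = μ(1−μ)/Var − 1 = 0.249516/0.076862 − 1 = 2.2463.
Thus α = 0.478·2.2463 = 1.07 and β = 0.522·2.2463 = 1.17.

α = 1.07, β = 1.17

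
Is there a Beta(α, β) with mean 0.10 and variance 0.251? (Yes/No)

No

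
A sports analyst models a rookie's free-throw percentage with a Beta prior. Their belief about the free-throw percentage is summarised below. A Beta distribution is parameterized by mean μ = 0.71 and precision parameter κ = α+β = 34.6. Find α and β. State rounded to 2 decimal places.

Split κ in proportion μ : (1−μ): α = 0.71·34.6 = 24.57, β = 34.6 − 24.57 = 10.03.

α = 24.57, β = 10.03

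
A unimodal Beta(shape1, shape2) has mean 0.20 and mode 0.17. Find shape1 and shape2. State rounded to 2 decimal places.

Let s = shape1+shape2. Mean gives shape1 = μs = 0.20s; mode gives (shape1−1)/(s−2) = 0.17.
Substituting: 0.20s − 1 = 0.17(s−2) = 0.17s − 0.34, so 0.03s = 0.66 and s = 22.0000.
Then shape1 = 0.20×22.0000 = 4.40 and shape2 = s−shape1 = 17.60.

shape1 = 4.40, shape2 = 17.60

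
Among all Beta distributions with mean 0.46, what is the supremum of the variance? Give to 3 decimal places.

0.248

For fixed mean μ the Beta variance is μ(1−μ)/(α+β+1), increasing as α+β decreases.
Its least upper bound (not attained) is μ(1−μ) = 0.46·0.54 = 0.248.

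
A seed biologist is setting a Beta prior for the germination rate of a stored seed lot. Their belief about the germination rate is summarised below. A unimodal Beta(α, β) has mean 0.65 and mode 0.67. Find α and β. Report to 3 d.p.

With s = α+β: μ = α/s and mode = (α−1)/(s−2). Eliminating α = μs,
μs − 1 = m(s−2) ⇒ s(μ−m) = 1−2m ⇒ s = -0.34/-0.02 = 17.0000.
So α = μs = 11.050, β = (1−μ)s = 5.950.

α = 11.050, β = 5.950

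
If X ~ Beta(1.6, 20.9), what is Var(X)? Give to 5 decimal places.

μ = 1.6/22.5 = 0.071111; Var = μ(1−μ)/(α+β+1) = 0.0660543/23.5 = 0.00281.

0.00281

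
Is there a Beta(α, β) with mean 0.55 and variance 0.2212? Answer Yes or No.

Yes

The Beta variance bound is σ² < μ(1−μ).
Here μ(1−μ) = 0.55×0.45 = 0.2475, and 0.2212 < 0.2475.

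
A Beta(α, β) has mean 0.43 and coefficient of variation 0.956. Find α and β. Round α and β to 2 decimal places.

Var = (CV·μ)² = (0.956×0.43)² = 0.168987.
α+β = μ(1−μ)/Var − 1 = 0.2451/0.168987 − 1 = 0.4504.
Thus α = 0.43·0.4504 = 0.19 and β = 0.57·0.4504 = 0.26.

α = 0.19, β = 0.26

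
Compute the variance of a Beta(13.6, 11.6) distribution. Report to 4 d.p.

α+β = 25.2 and αβ = 157.76, so Var = αβ/[(α+β)²(α+β+1)] = 157.76/16638.048 = 0.0095.

0.0095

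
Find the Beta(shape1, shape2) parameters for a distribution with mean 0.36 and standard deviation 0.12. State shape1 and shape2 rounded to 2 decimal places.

shape1 = 5.40, shape2 = 9.60

Variance = 0.12² = 0.0144. The moment-matching identity shape1+shape2 = μ(1−μ)/Var − 1 gives
shape1+shape2 = 0.2304/0.0144 − 1 = 15.0000, so shape1 = μ·15.0000 = 5.40 and shape2 = (1−μ)·15.0000 = 9.60.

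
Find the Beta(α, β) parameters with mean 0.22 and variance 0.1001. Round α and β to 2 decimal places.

Write ν = α+β; then α = μν and Var = μ(1−μ)/(ν+1).
ν = μ(1−μ)/Var − 1 = 0.1716/0.1001 − 1 = 0.7143.
α = 0.22·0.7143 = 0.16, β = 0.78·0.7143 = 0.56.

α = 0.16, β = 0.56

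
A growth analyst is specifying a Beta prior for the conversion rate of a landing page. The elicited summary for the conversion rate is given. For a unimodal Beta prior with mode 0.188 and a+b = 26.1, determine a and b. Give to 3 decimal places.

For a,b>1 the mode is (a−1)/(a+b−2), so a = mode·(κ−2)+1 = 0.188×24.1+1 = 5.531.
And b = (1−mode)·(κ−2)+1 = 0.812×24.1+1 = 20.569.

a = 5.531, b = 20.569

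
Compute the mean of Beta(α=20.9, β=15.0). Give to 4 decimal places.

The Beta mean is α/(α+β) = 20.9/(20.9+15.0) = 0.5822.

0.5822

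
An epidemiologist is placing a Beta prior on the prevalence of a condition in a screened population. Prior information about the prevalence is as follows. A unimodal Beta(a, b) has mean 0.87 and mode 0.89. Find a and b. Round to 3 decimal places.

a = 33.930, b = 5.070

With s = a+b: μ = a/s and mode = (a−1)/(s−2). Eliminating a = μs,
μs − 1 = m(s−2) ⇒ s(μ−m) = 1−2m ⇒ s = -0.78/-0.02 = 39.0000.
So a = μs = 33.930, b = (1−μ)s = 5.070.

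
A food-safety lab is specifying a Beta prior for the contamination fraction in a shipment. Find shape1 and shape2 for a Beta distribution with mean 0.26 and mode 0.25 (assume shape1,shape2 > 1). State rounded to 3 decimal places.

shape1 = 13.000, shape2 = 37.000

With s = shape1+shape2: μ = shape1/s and mode = (shape1−1)/(s−2). Eliminating shape1 = μs,
μs − 1 = m(s−2) ⇒ s(μ−m) = 1−2m ⇒ s = 0.50/0.01 = 50.0000.
So shape1 = μs = 13.000, shape2 = (1−μ)s = 37.000.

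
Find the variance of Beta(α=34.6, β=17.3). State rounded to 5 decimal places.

0.00420

μ = 34.6/51.9 = 0.666667; Var = μ(1−μ)/(α+β+1) = 0.2222222/52.9 = 0.00420.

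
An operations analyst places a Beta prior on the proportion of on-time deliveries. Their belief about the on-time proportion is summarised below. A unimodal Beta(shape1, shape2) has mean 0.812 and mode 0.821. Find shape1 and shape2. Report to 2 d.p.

With s = shape1+shape2: μ = shape1/s and mode = (shape1−1)/(s−2). Eliminating shape1 = μs,
μs − 1 = m(s−2) ⇒ s(μ−m) = 1−2m ⇒ s = -0.642/-0.009 = 71.3333.
So shape1 = μs = 57.92, shape2 = (1−μ)s = 13.41.

shape1 = 57.92, shape2 = 13.41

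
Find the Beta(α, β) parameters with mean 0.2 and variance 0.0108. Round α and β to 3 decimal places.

α = 2.763, β = 11.052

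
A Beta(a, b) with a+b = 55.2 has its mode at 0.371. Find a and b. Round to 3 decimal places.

Since the density peak of Beta(a,b) is at (a−1)/(a+b−2),
a = 1 + 0.371(55.2−2) = 20.737 and b = 55.2 − 20.737 = 34.463.

a = 20.737, b = 34.463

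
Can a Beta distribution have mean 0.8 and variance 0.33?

For any Beta, Var(X) < E[X]·(1−E[X]).
Here μ(1−μ) = 0.8×0.2 = 0.16, and 0.33 ≥ 0.16.

No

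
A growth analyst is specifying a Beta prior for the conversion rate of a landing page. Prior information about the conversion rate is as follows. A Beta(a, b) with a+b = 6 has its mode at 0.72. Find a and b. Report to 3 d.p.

For a,b>1 the mode is (a−1)/(a+b−2), so a = mode·(κ−2)+1 = 0.72×4+1 = 3.880.
And b = (1−mode)·(κ−2)+1 = 0.28×4+1 = 2.120.

a = 3.880, b = 2.120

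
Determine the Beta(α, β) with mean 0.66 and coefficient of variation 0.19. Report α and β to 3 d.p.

α = 8.758, β = 4.512

σ = CV·μ = 0.19×0.66 = 0.12540, so σ² = 0.015725.
s+1 = μ(1−μ)/σ² = 0.2244/0.015725 = 14.2701, so s = α+β = 13.2701.
α = μs = 8.758, β = (1−μ)s = 4.512.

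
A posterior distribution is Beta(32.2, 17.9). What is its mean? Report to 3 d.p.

0.643

E[X] = α/(α+β) = 32.2/50.1 = 0.643.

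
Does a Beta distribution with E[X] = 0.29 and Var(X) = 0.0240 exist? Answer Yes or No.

The Beta variance bound is σ² < μ(1−μ).
Here μ(1−μ) = 0.29×0.71 = 0.2059, and 0.0240 < 0.2059.

Yes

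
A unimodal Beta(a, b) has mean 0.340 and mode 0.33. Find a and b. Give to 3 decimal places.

With s = a+b: μ = a/s and mode = (a−1)/(s−2). Eliminating a = μs,
μs − 1 = m(s−2) ⇒ s(μ−m) = 1−2m ⇒ s = 0.34/0.010 = 34.0000.
So a = μs = 11.560, b = (1−μ)s = 22.440.

a = 11.560, b = 22.440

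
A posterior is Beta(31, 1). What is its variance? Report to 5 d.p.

0.00092

α+β = 32 and αβ = 31, so Var = αβ/[(α+β)²(α+β+1)] = 31/33792 = 0.00092.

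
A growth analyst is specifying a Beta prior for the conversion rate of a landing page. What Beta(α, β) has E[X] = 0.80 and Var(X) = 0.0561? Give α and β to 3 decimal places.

Let s = α+β. The Beta variance is μ(1−μ)/(s+1).
So s+1 = μ(1−μ)/σ² = (0.80×0.20)/0.0561 = 0.1600/0.0561 = 2.8520, giving s = 1.8520.
Then α = μs = 0.80×1.8520 = 1.482 and β = (1−μ)s = 0.20×1.8520 = 0.370.

α = 1.482, β = 0.370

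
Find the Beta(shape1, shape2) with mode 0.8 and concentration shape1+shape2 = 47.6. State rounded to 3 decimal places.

shape1 = 37.480, shape2 = 10.120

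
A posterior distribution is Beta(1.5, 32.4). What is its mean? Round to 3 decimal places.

The Beta mean is α/(α+β) = 1.5/(1.5+32.4) = 0.044.

0.044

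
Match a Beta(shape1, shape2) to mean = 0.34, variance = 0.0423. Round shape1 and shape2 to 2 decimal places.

shape1 = 1.46, shape2 = 2.84

Write ν = shape1+shape2; then shape1 = μν and Var = μ(1−μ)/(ν+1).
ν = μ(1−μ)/Var − 1 = 0.2244/0.0423 − 1 = 4.3050.
shape1 = 0.34·4.3050 = 1.46, shape2 = 0.66·4.3050 = 2.84.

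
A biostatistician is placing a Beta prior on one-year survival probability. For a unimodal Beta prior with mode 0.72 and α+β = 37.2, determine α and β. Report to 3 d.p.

α = 26.344, β = 10.856

For α,β>1 the mode is (α−1)/(α+β−2), so α = mode·(κ−2)+1 = 0.72×35.2+1 = 26.344.
And β = (1−mode)·(κ−2)+1 = 0.28×35.2+1 = 10.856.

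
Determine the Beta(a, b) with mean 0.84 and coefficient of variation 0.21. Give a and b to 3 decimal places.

a = 2.788, b = 0.531

Var = (CV·μ)² = (0.21×0.84)² = 0.031117.
a+b = μ(1−μ)/Var − 1 = 0.1344/0.031117 − 1 = 3.3192.
Thus a = 0.84·3.3192 = 2.788 and b = 0.16·3.3192 = 0.531.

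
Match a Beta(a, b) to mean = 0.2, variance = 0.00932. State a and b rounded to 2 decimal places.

Write ν = a+b; then a = μν and Var = μ(1−μ)/(ν+1).
ν = μ(1−μ)/Var − 1 = 0.16/0.00932 − 1 = 16.1674.
a = 0.2·16.1674 = 3.23, b = 0.8·16.1674 = 12.93.

a = 3.23, b = 12.93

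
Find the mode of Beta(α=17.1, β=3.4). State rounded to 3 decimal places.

With α,β > 1, mode = (α−1)/(α+β−2) = 16.1/18.5 = 0.870.

0.870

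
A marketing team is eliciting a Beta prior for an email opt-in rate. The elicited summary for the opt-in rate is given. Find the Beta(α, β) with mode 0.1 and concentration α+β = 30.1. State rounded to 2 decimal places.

Mode = (α−1)/(κ−2) with κ = α+β, so α−1 = 0.1·28.1 = 2.81.
α = 3.81; β = κ − α = 26.29.

α = 3.81, β = 26.29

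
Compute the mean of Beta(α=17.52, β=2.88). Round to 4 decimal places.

The Beta mean is α/(α+β) = 17.52/(17.52+2.88) = 0.8588.

0.8588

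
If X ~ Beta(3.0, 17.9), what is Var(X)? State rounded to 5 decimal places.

α+β = 20.9 and αβ = 53.70, so Var = αβ/[(α+β)²(α+β+1)] = 53.70/9566.139 = 0.00561.

0.00561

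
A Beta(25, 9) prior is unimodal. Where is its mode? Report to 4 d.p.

With α,β > 1, mode = (α−1)/(α+β−2) = 24/32 = 0.7500.

0.7500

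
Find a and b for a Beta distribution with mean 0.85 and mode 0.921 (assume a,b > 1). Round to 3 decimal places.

a = 10.080, b = 1.779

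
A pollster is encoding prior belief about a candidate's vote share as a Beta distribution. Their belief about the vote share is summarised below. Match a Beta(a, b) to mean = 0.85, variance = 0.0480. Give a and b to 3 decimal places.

By moment matching, a+b = μ(1−μ)/σ² − 1 = (0.85·0.15)/0.0480 − 1 = 2.6562 − 1 = 1.6562.
Since a/(a+b) = μ, a = 0.85·1.6562 = 1.408 and b = 0.15·1.6562 = 0.248.

a = 1.408, b = 0.248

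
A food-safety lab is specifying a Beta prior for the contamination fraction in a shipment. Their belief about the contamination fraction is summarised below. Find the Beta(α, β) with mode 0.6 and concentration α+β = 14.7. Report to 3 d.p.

α = 8.620, β = 6.080

Mode = (α−1)/(κ−2) with κ = α+β, so α−1 = 0.6·12.7 = 7.620.
α = 8.620; β = κ − α = 6.080.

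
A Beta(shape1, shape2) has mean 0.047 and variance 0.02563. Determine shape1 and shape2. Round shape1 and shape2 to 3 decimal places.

shape1 = 0.035, shape2 = 0.712

By moment matching, shape1+shape2 = μ(1−μ)/σ² − 1 = (0.047·0.953)/0.02563 − 1 = 1.7476 − 1 = 0.7476.
Since shape1/(shape1+shape2) = μ, shape1 = 0.047·0.7476 = 0.035 and shape2 = 0.953·0.7476 = 0.712.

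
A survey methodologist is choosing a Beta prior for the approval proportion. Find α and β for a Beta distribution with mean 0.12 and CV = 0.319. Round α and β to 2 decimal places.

α = 8.53, β = 62.54

Var = (CV·μ)² = (0.319×0.12)² = 0.001465.
α+β = μ(1−μ)/Var − 1 = 0.1056/0.001465 − 1 = 71.0643.
Thus α = 0.12·71.0643 = 8.53 and β = 0.88·71.0643 = 62.54.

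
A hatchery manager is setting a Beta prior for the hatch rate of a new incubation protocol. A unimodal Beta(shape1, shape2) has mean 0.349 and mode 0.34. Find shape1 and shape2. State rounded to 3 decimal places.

With s = shape1+shape2: μ = shape1/s and mode = (shape1−1)/(s−2). Eliminating shape1 = μs,
μs − 1 = m(s−2) ⇒ s(μ−m) = 1−2m ⇒ s = 0.32/0.009 = 35.5556.
So shape1 = μs = 12.409, shape2 = (1−μ)s = 23.147.

shape1 = 12.409, shape2 = 23.147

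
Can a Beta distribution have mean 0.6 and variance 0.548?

For any Beta, Var(X) < E[X]·(1−E[X]).
Here μ(1−μ) = 0.6×0.4 = 0.24, and 0.548 ≥ 0.24.

No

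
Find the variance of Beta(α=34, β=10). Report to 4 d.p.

0.0039

Var = αβ/[(α+β)²(α+β+1)] = (34×10)/(44²×45) = 340/87120 = 0.0039.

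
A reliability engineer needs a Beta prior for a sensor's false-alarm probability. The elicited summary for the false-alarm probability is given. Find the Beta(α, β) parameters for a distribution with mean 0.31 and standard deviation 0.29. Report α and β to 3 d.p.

α = 0.478, β = 1.065

Variance = 0.29² = 0.0841. The moment-matching identity α+β = μ(1−μ)/Var − 1 gives
α+β = 0.2139/0.0841 − 1 = 1.5434, so α = μ·1.5434 = 0.478 and β = (1−μ)·1.5434 = 1.065.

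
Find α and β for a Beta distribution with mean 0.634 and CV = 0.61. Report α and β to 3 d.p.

α = 0.350, β = 0.202

σ = CV·μ = 0.61×0.634 = 0.38674, so σ² = 0.149568.
s+1 = μ(1−μ)/σ² = 0.232044/0.149568 = 1.5514, so s = α+β = 0.5514.
α = μs = 0.350, β = (1−μ)s = 0.202.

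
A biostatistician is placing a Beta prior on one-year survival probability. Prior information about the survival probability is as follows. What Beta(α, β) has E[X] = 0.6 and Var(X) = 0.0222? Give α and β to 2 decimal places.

By moment matching, α+β = μ(1−μ)/σ² − 1 = (0.6·0.4)/0.0222 − 1 = 10.8108 − 1 = 9.8108.
Since α/(α+β) = μ, α = 0.6·9.8108 = 5.89 and β = 0.4·9.8108 = 3.92.

α = 5.89, β = 3.92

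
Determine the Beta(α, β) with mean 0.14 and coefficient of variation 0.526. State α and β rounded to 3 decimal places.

α = 2.968, β = 18.234

σ = CV·μ = 0.526×0.14 = 0.07364, so σ² = 0.005423.
s+1 = μ(1−μ)/σ² = 0.1204/0.005423 = 22.2023, so s = α+β = 21.2023.
α = μs = 2.968, β = (1−μ)s = 18.234.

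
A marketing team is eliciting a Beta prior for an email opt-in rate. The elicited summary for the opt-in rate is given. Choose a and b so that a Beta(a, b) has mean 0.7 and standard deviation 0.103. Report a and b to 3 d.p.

First σ² = 0.010609. Setting a = μn, b = (1−μ)n with n = a+b,
μ(1−μ)/(n+1) = 0.010609 ⇒ n+1 = 0.21/0.010609 = 19.7945 ⇒ n = 18.7945.
Hence a = 0.7×18.7945 = 13.156, b = 0.3×18.7945 = 5.638.

a = 13.156, b = 5.638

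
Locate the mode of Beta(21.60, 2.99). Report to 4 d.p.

The density x^(α−1)(1−x)^(β−1) is maximised at (α−1)/(α+β−2) = 20.60/22.59 = 0.9119.

0.9119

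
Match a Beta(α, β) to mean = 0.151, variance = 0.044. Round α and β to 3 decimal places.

α = 0.289, β = 1.625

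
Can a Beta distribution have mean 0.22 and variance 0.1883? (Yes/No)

No

The Beta variance bound is σ² < μ(1−μ).
Here μ(1−μ) = 0.22×0.78 = 0.1716, and 0.1883 ≥ 0.1716.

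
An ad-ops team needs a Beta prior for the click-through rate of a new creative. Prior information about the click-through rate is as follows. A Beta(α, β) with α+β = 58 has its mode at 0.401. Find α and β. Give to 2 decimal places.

α = 23.46, β = 34.54

Mode = (α−1)/(κ−2) with κ = α+β, so α−1 = 0.401·56 = 22.46.
α = 23.46; β = κ − α = 34.54.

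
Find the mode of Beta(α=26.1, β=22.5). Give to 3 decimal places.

0.539

The density x^(α−1)(1−x)^(β−1) is maximised at (α−1)/(α+β−2) = 25.1/46.6 = 0.539.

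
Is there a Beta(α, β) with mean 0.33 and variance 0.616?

No

For any Beta, Var(X) < E[X]·(1−E[X]).
Here μ(1−μ) = 0.33×0.67 = 0.2211, and 0.616 ≥ 0.2211.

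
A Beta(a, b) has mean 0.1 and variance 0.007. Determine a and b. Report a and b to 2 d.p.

a = 1.19, b = 10.67

By moment matching, a+b = μ(1−μ)/σ² − 1 = (0.1·0.9)/0.007 − 1 = 12.8571 − 1 = 11.8571.
Since a/(a+b) = μ, a = 0.1·11.8571 = 1.19 and b = 0.9·11.8571 = 10.67.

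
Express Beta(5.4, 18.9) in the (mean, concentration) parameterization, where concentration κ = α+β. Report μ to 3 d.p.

κ = α+β = 5.4+18.9 = 24.3; μ = α/κ = 5.4/24.3 = 0.222.

μ = 0.222, κ = 24.3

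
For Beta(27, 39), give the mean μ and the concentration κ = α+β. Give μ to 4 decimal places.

μ = 0.4091, κ = 66

κ = α+β = 27+39 = 66; μ = α/κ = 27/66 = 0.4091.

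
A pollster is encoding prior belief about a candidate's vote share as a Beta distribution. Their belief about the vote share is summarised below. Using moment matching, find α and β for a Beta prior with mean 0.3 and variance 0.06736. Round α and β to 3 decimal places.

α = 0.635, β = 1.482

Write ν = α+β; then α = μν and Var = μ(1−μ)/(ν+1).
ν = μ(1−μ)/Var − 1 = 0.21/0.06736 − 1 = 2.1176.
α = 0.3·2.1176 = 0.635, β = 0.7·2.1176 = 1.482.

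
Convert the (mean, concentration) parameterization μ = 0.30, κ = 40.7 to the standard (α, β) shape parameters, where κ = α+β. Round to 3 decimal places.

α = 12.210, β = 28.490

α = μκ = 0.30×40.7 = 12.210 and β = (1−μ)κ = 0.70×40.7 = 28.490.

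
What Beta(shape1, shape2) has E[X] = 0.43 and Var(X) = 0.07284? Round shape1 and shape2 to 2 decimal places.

shape1 = 1.02, shape2 = 1.35

Let s = shape1+shape2. The Beta variance is μ(1−μ)/(s+1).
So s+1 = μ(1−μ)/σ² = (0.43×0.57)/0.07284 = 0.2451/0.07284 = 3.3649, giving s = 2.3649.
Then shape1 = μs = 0.43×2.3649 = 1.02 and shape2 = (1−μ)s = 0.57×2.3649 = 1.35.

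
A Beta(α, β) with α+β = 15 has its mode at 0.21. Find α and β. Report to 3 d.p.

α = 3.730, β = 11.270

For α,β>1 the mode is (α−1)/(α+β−2), so α = mode·(κ−2)+1 = 0.21×13+1 = 3.730.
And β = (1−mode)·(κ−2)+1 = 0.79×13+1 = 11.270.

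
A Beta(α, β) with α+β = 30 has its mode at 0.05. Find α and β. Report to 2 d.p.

α = 2.40, β = 27.60

Mode = (α−1)/(κ−2) with κ = α+β, so α−1 = 0.05·28 = 1.40.
α = 2.40; β = κ − α = 27.60.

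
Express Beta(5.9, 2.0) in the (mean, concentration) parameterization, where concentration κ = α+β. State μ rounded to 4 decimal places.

μ = 0.7468, κ = 7.9

κ = α+β = 5.9+2.0 = 7.9; μ = α/κ = 5.9/7.9 = 0.7468.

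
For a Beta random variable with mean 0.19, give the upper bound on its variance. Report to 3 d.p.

0.154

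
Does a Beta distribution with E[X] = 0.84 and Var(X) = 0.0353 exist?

Yes

The Beta variance bound is σ² < μ(1−μ).
Here μ(1−μ) = 0.84×0.16 = 0.1344, and 0.0353 < 0.1344.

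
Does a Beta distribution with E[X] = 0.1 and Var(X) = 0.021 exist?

Yes

A Beta with mean μ has variance μ(1−μ)/(α+β+1) < μ(1−μ).
Here μ(1−μ) = 0.1×0.9 = 0.09, and 0.021 < 0.09.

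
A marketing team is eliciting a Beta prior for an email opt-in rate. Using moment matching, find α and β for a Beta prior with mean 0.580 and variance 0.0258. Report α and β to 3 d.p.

Write ν = α+β; then α = μν and Var = μ(1−μ)/(ν+1).
ν = μ(1−μ)/Var − 1 = 0.243600/0.0258 − 1 = 8.4419.
α = 0.580·8.4419 = 4.896, β = 0.420·8.4419 = 3.546.

α = 4.896, β = 3.546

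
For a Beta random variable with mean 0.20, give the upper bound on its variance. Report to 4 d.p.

Var = μ(1−μ)/(α+β+1), which approaches μ(1−μ) as α+β → 0.
So the supremum is μ(1−μ) = 0.20×0.80 = 0.1600.

0.1600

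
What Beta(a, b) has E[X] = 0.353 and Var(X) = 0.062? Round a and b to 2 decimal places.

a = 0.95, b = 1.74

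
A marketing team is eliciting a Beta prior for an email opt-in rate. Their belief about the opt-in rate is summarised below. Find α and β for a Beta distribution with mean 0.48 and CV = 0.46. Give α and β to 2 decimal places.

Var = (CV·μ)² = (0.46×0.48)² = 0.048753.
α+β = μ(1−μ)/Var − 1 = 0.2496/0.048753 − 1 = 4.1197.
Thus α = 0.48·4.1197 = 1.98 and β = 0.52·4.1197 = 2.14.

α = 1.98, β = 2.14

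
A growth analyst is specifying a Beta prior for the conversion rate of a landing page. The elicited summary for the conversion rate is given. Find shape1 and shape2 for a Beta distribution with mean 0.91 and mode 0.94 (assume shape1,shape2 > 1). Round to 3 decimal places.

shape1 = 26.693, shape2 = 2.640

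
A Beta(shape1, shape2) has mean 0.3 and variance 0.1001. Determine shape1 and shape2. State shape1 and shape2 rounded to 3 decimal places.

By moment matching, shape1+shape2 = μ(1−μ)/σ² − 1 = (0.3·0.7)/0.1001 − 1 = 2.0979 − 1 = 1.0979.
Since shape1/(shape1+shape2) = μ, shape1 = 0.3·1.0979 = 0.329 and shape2 = 0.7·1.0979 = 0.769.

shape1 = 0.329, shape2 = 0.769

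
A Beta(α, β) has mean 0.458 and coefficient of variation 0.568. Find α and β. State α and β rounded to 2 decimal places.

α = 1.22, β = 1.45

σ = CV·μ = 0.568×0.458 = 0.26014, so σ² = 0.067675.
s+1 = μ(1−μ)/σ² = 0.248236/0.067675 = 3.6681, so s = α+β = 2.6681.
α = μs = 1.22, β = (1−μ)s = 1.45.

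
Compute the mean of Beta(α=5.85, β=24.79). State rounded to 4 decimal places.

E[X] = α/(α+β) = 5.85/30.64 = 0.1909.

0.1909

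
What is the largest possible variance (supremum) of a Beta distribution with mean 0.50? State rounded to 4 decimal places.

For fixed mean μ the Beta variance is μ(1−μ)/(α+β+1), increasing as α+β decreases.
Its least upper bound (not attained) is μ(1−μ) = 0.50·0.50 = 0.2500.

0.2500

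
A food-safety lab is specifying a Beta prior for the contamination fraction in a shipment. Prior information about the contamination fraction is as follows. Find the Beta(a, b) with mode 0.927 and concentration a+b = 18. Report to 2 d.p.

a = 15.83, b = 2.17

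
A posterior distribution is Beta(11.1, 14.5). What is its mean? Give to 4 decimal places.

0.4336

The Beta mean is α/(α+β) = 11.1/(11.1+14.5) = 0.4336.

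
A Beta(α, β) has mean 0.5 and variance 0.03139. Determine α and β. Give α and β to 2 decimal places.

α = 3.48, β = 3.48

Let s = α+β. The Beta variance is μ(1−μ)/(s+1).
So s+1 = μ(1−μ)/σ² = (0.5×0.5)/0.03139 = 0.25/0.03139 = 7.9643, giving s = 6.9643.
Then α = μs = 0.5×6.9643 = 3.48 and β = (1−μ)s = 0.5×6.9643 = 3.48.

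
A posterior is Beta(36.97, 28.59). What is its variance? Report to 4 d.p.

μ = 36.97/65.56 = 0.563911; Var = μ(1−μ)/(α+β+1) = 0.2459154/66.56 = 0.0037.

0.0037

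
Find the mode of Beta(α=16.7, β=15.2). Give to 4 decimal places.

0.5251

With α,β > 1, mode = (α−1)/(α+β−2) = 15.7/29.9 = 0.5251.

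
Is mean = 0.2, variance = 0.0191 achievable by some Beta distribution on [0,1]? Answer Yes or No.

For any Beta, Var(X) < E[X]·(1−E[X]).
Here μ(1−μ) = 0.2×0.8 = 0.16, and 0.0191 < 0.16.

Yes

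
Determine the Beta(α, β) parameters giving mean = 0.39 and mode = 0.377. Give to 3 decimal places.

α = 7.380, β = 11.543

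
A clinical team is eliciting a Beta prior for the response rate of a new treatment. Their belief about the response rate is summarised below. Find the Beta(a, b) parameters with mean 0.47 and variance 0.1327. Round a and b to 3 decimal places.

Let s = a+b. The Beta variance is μ(1−μ)/(s+1).
So s+1 = μ(1−μ)/σ² = (0.47×0.53)/0.1327 = 0.2491/0.1327 = 1.8772, giving s = 0.8772.
Then a = μs = 0.47×0.8772 = 0.412 and b = (1−μ)s = 0.53×0.8772 = 0.465.

a = 0.412, b = 0.465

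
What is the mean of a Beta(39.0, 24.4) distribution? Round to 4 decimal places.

E[X] = α/(α+β) = 39.0/63.4 = 0.6151.

0.6151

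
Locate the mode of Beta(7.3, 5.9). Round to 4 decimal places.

With α,β > 1, mode = (α−1)/(α+β−2) = 6.3/11.2 = 0.5625.

0.5625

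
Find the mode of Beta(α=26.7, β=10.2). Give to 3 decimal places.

0.736

With α,β > 1, mode = (α−1)/(α+β−2) = 25.7/34.9 = 0.736.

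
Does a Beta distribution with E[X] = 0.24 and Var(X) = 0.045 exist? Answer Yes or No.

For any Beta, Var(X) < E[X]·(1−E[X]).
Here μ(1−μ) = 0.24×0.76 = 0.1824, and 0.045 < 0.1824.

Yes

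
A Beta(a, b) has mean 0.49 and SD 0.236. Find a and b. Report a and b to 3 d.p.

Variance = 0.236² = 0.055696. The moment-matching identity a+b = μ(1−μ)/Var − 1 gives
a+b = 0.2499/0.055696 − 1 = 3.4869, so a = μ·3.4869 = 1.709 and b = (1−μ)·3.4869 = 1.778.

a = 1.709, b = 1.778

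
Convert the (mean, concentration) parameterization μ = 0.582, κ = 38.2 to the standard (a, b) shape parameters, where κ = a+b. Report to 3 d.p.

a = μκ = 0.582×38.2 = 22.232 and b = (1−μ)κ = 0.418×38.2 = 15.968.

a = 22.232, b = 15.968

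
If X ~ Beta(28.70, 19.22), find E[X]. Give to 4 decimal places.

0.5989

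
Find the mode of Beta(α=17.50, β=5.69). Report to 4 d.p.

0.7787

With α,β > 1, mode = (α−1)/(α+β−2) = 16.50/21.19 = 0.7787.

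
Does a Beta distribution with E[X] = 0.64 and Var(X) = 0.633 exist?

No

The Beta variance bound is σ² < μ(1−μ).
Here μ(1−μ) = 0.64×0.36 = 0.2304, and 0.633 ≥ 0.2304.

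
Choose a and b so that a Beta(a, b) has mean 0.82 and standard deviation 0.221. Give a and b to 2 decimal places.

a = 1.66, b = 0.36

First σ² = 0.048841. Setting a = μn, b = (1−μ)n with n = a+b,
μ(1−μ)/(n+1) = 0.048841 ⇒ n+1 = 0.1476/0.048841 = 3.0221 ⇒ n = 2.0221.
Hence a = 0.82×2.0221 = 1.66, b = 0.18×2.0221 = 0.36.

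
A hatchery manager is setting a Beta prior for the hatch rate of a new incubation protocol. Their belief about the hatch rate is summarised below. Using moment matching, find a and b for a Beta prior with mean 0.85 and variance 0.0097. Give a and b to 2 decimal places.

Let s = a+b. The Beta variance is μ(1−μ)/(s+1).
So s+1 = μ(1−μ)/σ² = (0.85×0.15)/0.0097 = 0.1275/0.0097 = 13.1443, giving s = 12.1443.
Then a = μs = 0.85×12.1443 = 10.32 and b = (1−μ)s = 0.15×12.1443 = 1.82.

a = 10.32, b = 1.82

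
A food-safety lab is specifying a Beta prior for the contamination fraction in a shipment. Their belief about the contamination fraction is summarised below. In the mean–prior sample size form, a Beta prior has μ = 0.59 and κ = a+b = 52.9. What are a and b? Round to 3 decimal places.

a = 31.211, b = 21.689

a = μκ = 0.59×52.9 = 31.211 and b = (1−μ)κ = 0.41×52.9 = 21.689.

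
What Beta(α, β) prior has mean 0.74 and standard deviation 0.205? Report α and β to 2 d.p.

α = 2.65, β = 0.93

σ² = 0.205² = 0.042025.
With s = α+β, Var = μ(1−μ)/(s+1), so s+1 = (0.74×0.26)/0.042025 = 4.5782 and s = 3.5782.
α = μs = 2.65, β = (1−μ)s = 0.93.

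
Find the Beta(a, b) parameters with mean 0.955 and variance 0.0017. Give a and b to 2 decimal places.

a = 23.19, b = 1.09

Let s = a+b. The Beta variance is μ(1−μ)/(s+1).
So s+1 = μ(1−μ)/σ² = (0.955×0.045)/0.0017 = 0.042975/0.0017 = 25.2794, giving s = 24.2794.
Then a = μs = 0.955×24.2794 = 23.19 and b = (1−μ)s = 0.045×24.2794 = 1.09.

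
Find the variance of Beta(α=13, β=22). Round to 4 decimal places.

α+β = 35 and αβ = 286, so Var = αβ/[(α+β)²(α+β+1)] = 286/44100 = 0.0065.

0.0065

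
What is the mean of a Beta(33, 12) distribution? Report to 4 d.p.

The Beta mean is α/(α+β) = 33/(33+12) = 0.7333.

0.7333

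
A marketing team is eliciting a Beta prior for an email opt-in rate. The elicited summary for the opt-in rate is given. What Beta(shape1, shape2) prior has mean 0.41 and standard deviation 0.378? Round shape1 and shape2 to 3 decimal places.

Variance = 0.378² = 0.142884. The moment-matching identity shape1+shape2 = μ(1−μ)/Var − 1 gives
shape1+shape2 = 0.2419/0.142884 − 1 = 0.6930, so shape1 = μ·0.6930 = 0.284 and shape2 = (1−μ)·0.6930 = 0.409.

shape1 = 0.284, shape2 = 0.409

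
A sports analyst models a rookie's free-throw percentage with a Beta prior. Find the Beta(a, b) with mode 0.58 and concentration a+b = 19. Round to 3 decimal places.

For a,b>1 the mode is (a−1)/(a+b−2), so a = mode·(κ−2)+1 = 0.58×17+1 = 10.860.
And b = (1−mode)·(κ−2)+1 = 0.42×17+1 = 8.140.

a = 10.860, b = 8.140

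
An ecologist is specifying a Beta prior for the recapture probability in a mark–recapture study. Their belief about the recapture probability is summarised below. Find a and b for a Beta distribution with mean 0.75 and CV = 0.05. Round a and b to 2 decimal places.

σ = CV·μ = 0.05×0.75 = 0.03750, so σ² = 0.001406.
s+1 = μ(1−μ)/σ² = 0.1875/0.001406 = 133.3333, so s = a+b = 132.3333.
a = μs = 99.25, b = (1−μ)s = 33.08.

a = 99.25, b = 33.08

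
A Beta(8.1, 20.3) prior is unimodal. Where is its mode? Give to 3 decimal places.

0.269

The density x^(α−1)(1−x)^(β−1) is maximised at (α−1)/(α+β−2) = 7.1/26.4 = 0.269.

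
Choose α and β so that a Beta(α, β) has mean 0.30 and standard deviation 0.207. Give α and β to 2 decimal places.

α = 1.17, β = 2.73

Variance = 0.207² = 0.042849. The moment-matching identity α+β = μ(1−μ)/Var − 1 gives
α+β = 0.2100/0.042849 − 1 = 3.9009, so α = μ·3.9009 = 1.17 and β = (1−μ)·3.9009 = 2.73.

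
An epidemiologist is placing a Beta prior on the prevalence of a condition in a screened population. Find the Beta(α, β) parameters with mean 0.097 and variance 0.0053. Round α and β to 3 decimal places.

α = 1.506, β = 14.021

Write ν = α+β; then α = μν and Var = μ(1−μ)/(ν+1).
ν = μ(1−μ)/Var − 1 = 0.087591/0.0053 − 1 = 15.5266.
α = 0.097·15.5266 = 1.506, β = 0.903·15.5266 = 14.021.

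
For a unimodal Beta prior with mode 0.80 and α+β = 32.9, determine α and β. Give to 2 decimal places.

Mode = (α−1)/(κ−2) with κ = α+β, so α−1 = 0.80·30.9 = 24.72.
α = 25.72; β = κ − α = 7.18.

α = 25.72, β = 7.18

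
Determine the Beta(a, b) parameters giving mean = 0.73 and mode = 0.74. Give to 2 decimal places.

a = 35.04, b = 12.96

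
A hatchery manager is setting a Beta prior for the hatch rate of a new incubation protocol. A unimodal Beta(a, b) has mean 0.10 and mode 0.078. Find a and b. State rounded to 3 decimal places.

With s = a+b: μ = a/s and mode = (a−1)/(s−2). Eliminating a = μs,
μs − 1 = m(s−2) ⇒ s(μ−m) = 1−2m ⇒ s = 0.844/0.022 = 38.3636.
So a = μs = 3.836, b = (1−μ)s = 34.527.

a = 3.836, b = 34.527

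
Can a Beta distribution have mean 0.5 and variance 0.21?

Yes

For any Beta, Var(X) < E[X]·(1−E[X]).
Here μ(1−μ) = 0.5×0.5 = 0.25, and 0.21 < 0.25.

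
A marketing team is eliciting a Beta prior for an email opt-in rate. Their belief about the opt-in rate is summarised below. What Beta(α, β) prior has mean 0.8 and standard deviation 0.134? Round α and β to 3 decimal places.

Variance = 0.134² = 0.017956. The moment-matching identity α+β = μ(1−μ)/Var − 1 gives
α+β = 0.16/0.017956 − 1 = 7.9107, so α = μ·7.9107 = 6.329 and β = (1−μ)·7.9107 = 1.582.

α = 6.329, β = 1.582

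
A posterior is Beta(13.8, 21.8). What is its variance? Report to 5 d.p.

α+β = 35.6 and αβ = 300.84, so Var = αβ/[(α+β)²(α+β+1)] = 300.84/46385.376 = 0.00649.

0.00649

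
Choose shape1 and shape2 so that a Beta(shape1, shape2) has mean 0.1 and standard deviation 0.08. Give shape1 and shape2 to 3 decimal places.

shape1 = 1.306, shape2 = 11.756

Variance = 0.08² = 0.0064. The moment-matching identity shape1+shape2 = μ(1−μ)/Var − 1 gives
shape1+shape2 = 0.09/0.0064 − 1 = 13.0625, so shape1 = μ·13.0625 = 1.306 and shape2 = (1−μ)·13.0625 = 11.756.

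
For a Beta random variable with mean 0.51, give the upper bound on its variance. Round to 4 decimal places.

0.2499

Var = μ(1−μ)/(α+β+1), which approaches μ(1−μ) as α+β → 0.
So the supremum is μ(1−μ) = 0.51×0.49 = 0.2499.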